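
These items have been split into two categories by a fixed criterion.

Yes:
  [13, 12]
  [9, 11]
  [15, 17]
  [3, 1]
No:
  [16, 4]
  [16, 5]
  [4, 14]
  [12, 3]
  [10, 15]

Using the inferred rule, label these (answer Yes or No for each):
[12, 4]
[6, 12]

No, No

The rule appears to be: first is odd.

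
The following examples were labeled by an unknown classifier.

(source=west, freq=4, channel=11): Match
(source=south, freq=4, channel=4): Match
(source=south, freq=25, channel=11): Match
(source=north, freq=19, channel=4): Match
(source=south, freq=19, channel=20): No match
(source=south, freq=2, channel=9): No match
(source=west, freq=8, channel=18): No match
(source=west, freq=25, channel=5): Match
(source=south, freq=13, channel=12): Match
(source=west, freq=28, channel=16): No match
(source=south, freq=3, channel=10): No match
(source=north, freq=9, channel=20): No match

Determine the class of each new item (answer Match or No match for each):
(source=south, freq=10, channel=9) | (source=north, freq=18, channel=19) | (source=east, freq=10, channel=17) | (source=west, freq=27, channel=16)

Match, No match, No match, No match

One predicate separates the groups cleanly: freq ≥ 4 AND channel ≤ 12.
(source=south, freq=10, channel=9): Match (freq = 10, channel = 9).
(source=north, freq=18, channel=19): No match (freq = 18, channel = 19).
(source=east, freq=10, channel=17): No match (freq = 10, channel = 17).
(source=west, freq=27, channel=16): No match (freq = 27, channel = 16).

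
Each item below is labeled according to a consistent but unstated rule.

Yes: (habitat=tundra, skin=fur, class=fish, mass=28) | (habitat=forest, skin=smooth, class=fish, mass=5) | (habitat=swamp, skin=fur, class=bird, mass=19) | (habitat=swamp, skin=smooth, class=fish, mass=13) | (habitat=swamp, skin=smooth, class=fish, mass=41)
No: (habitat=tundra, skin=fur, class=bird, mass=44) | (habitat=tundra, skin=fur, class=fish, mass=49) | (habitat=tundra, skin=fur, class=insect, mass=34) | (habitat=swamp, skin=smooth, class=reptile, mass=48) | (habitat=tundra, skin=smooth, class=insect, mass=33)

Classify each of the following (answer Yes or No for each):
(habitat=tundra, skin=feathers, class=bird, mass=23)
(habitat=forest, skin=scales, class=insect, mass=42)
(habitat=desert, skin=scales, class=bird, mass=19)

Yes, No, Yes

The pattern is that an item is 'Yes' exactly when: mass ≤ 28 OR mass = 41.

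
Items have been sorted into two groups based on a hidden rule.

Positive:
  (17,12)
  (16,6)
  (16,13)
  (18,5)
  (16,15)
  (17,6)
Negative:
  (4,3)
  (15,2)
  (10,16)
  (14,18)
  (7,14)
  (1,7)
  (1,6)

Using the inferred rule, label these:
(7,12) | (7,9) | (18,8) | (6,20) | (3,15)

Every 'Positive' example satisfies: first ≥ 16. None of the 'Negative' examples do.
Negative: (7,12), since first 7.
Negative: (7,9), since first 7.
Positive: (18,8), since first 18.
Negative: (6,20), since first 6.
Negative: (3,15), since first 3.

Negative, Negative, Positive, Negative, Negative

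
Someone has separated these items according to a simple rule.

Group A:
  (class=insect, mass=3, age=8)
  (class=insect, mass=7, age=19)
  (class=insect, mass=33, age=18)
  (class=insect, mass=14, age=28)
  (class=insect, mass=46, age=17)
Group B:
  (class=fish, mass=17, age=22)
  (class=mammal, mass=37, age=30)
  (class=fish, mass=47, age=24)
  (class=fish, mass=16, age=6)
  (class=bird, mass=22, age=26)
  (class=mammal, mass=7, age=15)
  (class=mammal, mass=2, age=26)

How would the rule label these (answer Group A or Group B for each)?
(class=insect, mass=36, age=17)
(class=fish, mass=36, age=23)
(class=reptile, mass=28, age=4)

Group A, Group B, Group B

The simplest hypothesis consistent with all the labels is: class is insect.
(class=insect, mass=36, age=17): class is insect — satisfies this, so Group A. (class=fish, mass=36, age=23): class is fish — does not satisfy this, so Group B. (class=reptile, mass=28, age=4): class is reptile — does not satisfy this, so Group B.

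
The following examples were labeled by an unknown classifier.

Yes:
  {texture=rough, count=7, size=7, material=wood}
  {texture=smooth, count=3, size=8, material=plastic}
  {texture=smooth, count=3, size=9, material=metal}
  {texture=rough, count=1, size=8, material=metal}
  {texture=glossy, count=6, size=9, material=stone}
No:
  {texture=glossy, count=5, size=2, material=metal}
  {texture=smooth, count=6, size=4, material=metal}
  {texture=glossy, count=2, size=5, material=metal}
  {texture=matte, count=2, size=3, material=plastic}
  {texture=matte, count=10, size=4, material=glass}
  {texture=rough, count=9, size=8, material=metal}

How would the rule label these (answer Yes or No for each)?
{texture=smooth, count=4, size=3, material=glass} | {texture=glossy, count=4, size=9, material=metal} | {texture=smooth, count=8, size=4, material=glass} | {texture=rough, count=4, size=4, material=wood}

No, Yes, No, No

One predicate separates the groups cleanly: count ≤ 7 AND size ≥ 7.
{texture=smooth, count=4, size=3, material=glass}: count = 4, size = 3 — does not satisfy this, so No.
{texture=glossy, count=4, size=9, material=metal}: count = 4, size = 9 — matches, so Yes.
{texture=smooth, count=8, size=4, material=glass}: count = 8, size = 4 — does not satisfy this, so No.
{texture=rough, count=4, size=4, material=wood}: count = 4, size = 4 — does not satisfy this, so No.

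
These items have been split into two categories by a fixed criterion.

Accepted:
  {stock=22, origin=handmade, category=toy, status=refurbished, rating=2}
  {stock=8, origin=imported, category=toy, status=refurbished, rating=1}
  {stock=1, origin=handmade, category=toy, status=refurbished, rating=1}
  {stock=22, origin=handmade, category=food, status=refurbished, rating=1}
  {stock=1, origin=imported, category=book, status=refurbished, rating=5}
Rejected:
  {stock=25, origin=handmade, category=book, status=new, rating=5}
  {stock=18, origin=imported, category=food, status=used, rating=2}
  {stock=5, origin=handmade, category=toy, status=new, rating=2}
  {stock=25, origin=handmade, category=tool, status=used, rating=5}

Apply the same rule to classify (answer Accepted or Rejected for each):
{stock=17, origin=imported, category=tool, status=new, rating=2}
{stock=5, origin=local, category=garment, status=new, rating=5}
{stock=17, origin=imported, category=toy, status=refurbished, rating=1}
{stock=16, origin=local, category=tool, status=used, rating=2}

The common property of the 'Accepted' items is: status is refurbished. No 'Rejected' item has it.

Rejected, Rejected, Accepted, Rejected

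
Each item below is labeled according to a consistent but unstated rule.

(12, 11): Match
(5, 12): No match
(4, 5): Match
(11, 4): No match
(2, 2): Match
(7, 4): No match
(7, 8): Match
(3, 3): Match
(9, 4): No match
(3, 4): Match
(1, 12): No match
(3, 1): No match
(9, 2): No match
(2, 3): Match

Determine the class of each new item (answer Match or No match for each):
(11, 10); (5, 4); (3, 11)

Match, Match, No match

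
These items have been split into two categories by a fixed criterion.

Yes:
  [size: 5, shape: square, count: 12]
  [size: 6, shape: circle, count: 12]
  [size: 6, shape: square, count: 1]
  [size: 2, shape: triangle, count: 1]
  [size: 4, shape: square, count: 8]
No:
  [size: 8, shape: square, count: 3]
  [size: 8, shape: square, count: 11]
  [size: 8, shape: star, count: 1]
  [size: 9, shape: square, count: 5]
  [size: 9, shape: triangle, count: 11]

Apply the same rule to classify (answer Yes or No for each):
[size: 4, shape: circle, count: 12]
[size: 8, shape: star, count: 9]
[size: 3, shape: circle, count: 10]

The common property of the 'Yes' items is: size ≤ 6. No 'No' item has it.
[size: 4, shape: circle, count: 12] — size = 4, hence Yes. [size: 8, shape: star, count: 9] — size = 8, hence No. [size: 3, shape: circle, count: 10] — size = 3, hence Yes.

Yes, No, Yes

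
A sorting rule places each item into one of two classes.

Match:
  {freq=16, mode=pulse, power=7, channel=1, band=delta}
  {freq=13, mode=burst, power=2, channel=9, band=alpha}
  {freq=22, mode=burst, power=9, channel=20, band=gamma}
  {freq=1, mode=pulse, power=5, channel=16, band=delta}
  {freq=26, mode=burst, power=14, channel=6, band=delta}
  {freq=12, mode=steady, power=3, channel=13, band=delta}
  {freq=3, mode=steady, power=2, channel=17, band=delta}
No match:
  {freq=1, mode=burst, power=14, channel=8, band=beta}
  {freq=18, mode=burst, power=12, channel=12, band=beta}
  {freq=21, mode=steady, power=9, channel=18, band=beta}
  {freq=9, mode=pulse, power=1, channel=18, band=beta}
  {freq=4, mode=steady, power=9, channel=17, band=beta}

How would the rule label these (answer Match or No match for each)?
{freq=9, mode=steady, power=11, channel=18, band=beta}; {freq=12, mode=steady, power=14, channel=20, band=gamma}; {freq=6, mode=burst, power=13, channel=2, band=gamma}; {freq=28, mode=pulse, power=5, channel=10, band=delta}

No match, Match, Match, Match

All 'Match' examples share one property — band is not beta — and every 'No match' example lacks it.
{freq=9, mode=steady, power=11, channel=18, band=beta}: No match (band is beta).
{freq=12, mode=steady, power=14, channel=20, band=gamma}: Match (band is gamma).
{freq=6, mode=burst, power=13, channel=2, band=gamma}: Match (band is gamma).
{freq=28, mode=pulse, power=5, channel=10, band=delta}: Match (band is delta).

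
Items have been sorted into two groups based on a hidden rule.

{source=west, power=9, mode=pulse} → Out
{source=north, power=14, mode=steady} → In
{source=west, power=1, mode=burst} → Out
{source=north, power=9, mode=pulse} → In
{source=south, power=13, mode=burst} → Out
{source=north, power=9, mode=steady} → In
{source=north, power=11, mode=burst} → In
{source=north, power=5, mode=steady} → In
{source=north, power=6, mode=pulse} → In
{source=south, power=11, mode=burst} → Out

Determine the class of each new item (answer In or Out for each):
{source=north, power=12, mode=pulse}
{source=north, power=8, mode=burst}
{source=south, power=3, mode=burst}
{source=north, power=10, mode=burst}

Checking candidate rules against both groups, what survives is: source is north.
In: {source=north, power=12, mode=pulse}, since source is north.
In: {source=north, power=8, mode=burst}, since source is north.
Out: {source=south, power=3, mode=burst}, since source is south.
In: {source=north, power=10, mode=burst}, since source is north.

In, In, Out, In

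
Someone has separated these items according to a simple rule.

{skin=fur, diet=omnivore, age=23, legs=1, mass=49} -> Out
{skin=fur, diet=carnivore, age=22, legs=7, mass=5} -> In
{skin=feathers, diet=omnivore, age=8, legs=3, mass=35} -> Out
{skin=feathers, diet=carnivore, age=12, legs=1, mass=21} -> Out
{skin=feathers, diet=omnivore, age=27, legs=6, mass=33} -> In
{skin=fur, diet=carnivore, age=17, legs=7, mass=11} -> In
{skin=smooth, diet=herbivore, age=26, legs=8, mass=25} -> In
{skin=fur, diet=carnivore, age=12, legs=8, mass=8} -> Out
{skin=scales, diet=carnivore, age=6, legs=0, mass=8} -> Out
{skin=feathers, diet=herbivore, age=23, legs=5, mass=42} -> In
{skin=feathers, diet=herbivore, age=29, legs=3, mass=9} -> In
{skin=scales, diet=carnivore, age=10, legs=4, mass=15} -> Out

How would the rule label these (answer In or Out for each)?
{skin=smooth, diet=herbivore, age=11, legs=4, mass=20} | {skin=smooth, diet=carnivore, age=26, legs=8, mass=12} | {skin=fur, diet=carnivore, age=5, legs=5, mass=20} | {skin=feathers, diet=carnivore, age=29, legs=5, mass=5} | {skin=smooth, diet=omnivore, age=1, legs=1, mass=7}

Out, In, Out, In, Out

Rule: legs ≥ 3 AND age ≥ 17. This holds for each 'In' example and fails for each 'Out' one.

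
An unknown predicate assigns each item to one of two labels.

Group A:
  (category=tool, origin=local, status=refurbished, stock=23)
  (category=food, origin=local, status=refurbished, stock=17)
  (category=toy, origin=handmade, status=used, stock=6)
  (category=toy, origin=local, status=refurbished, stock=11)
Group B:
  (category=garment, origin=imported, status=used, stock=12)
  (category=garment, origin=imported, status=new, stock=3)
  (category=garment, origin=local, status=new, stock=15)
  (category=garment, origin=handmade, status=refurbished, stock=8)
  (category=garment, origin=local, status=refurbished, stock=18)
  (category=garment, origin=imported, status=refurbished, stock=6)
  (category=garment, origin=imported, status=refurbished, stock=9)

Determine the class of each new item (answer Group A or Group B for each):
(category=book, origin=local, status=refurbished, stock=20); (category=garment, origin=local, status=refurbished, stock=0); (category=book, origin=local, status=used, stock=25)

Group A, Group B, Group A

Every 'Group A' example satisfies: category is not garment. None of the 'Group B' examples do.
(category=book, origin=local, status=refurbished, stock=20) — category is book, hence Group A.
(category=garment, origin=local, status=refurbished, stock=0) — category is garment, hence Group B.
(category=book, origin=local, status=used, stock=25) — category is book, hence Group A.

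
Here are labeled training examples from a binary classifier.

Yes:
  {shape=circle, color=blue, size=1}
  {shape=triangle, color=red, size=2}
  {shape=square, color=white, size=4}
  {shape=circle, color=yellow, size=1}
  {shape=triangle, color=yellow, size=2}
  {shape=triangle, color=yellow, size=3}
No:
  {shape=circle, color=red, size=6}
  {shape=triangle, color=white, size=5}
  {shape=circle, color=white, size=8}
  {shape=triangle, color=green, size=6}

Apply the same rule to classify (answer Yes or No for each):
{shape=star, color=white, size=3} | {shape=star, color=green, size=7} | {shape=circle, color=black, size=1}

'Yes' ⟺ size ≤ 4.
{shape=star, color=white, size=3}: size = 3 — satisfies this, so Yes.
{shape=star, color=green, size=7}: size = 7 — doesn't qualify, so No.
{shape=circle, color=black, size=1}: size = 1 — satisfies this, so Yes.

Yes, No, Yes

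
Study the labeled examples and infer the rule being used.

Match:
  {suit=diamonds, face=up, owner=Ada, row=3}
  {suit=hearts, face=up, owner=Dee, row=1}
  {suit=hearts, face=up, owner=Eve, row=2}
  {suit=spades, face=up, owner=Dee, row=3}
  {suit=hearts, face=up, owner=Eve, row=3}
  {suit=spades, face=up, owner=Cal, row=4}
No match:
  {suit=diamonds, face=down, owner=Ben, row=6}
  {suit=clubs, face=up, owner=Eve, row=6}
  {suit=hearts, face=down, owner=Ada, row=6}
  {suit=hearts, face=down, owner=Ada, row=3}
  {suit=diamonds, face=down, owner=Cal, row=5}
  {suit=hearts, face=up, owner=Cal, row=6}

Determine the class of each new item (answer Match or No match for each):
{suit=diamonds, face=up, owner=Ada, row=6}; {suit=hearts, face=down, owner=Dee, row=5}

No match, No match

The pattern is that an item is 'Match' exactly when: face is up AND row ≤ 4.
{suit=diamonds, face=up, owner=Ada, row=6}: face is up, row = 6 — lacks this property, so No match. {suit=hearts, face=down, owner=Dee, row=5}: face is down, row = 5 — lacks this property, so No match.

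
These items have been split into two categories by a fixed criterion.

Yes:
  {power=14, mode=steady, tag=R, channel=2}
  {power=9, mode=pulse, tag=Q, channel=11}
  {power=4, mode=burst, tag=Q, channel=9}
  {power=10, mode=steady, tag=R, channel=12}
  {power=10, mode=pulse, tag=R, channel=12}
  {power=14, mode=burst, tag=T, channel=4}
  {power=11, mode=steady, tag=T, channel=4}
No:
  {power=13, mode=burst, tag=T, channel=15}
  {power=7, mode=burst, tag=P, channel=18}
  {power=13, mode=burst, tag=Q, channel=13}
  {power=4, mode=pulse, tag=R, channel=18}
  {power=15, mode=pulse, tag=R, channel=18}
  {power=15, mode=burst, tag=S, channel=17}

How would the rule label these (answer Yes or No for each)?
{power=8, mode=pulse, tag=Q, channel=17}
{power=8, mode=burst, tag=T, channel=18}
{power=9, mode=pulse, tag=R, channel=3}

The distinguishing property — channel ≤ 12 — holds for all the 'Yes' cases and none of the 'No' cases.
{power=8, mode=pulse, tag=Q, channel=17}: channel = 17, does not satisfy this → No. {power=8, mode=burst, tag=T, channel=18}: channel = 18, does not satisfy this → No. {power=9, mode=pulse, tag=R, channel=3}: channel = 3, matches → Yes.

No, No, Yes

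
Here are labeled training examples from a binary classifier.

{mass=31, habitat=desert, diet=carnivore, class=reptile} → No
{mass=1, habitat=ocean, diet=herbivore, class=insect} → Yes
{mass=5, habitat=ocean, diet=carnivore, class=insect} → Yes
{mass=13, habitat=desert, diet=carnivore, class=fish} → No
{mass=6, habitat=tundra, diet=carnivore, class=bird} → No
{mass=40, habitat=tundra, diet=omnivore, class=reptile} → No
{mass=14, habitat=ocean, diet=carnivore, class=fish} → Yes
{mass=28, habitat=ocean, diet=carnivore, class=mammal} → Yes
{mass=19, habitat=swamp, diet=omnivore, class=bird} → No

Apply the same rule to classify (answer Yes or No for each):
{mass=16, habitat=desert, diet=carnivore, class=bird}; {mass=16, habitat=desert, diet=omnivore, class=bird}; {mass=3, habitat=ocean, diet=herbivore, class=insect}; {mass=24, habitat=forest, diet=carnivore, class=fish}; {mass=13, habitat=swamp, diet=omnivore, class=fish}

No, No, Yes, No, No

The classifier is using: habitat is ocean.
{mass=16, habitat=desert, diet=carnivore, class=bird}: No (habitat is desert). {mass=16, habitat=desert, diet=omnivore, class=bird}: No (habitat is desert). {mass=3, habitat=ocean, diet=herbivore, class=insect}: Yes (habitat is ocean). {mass=24, habitat=forest, diet=carnivore, class=fish}: No (habitat is forest). {mass=13, habitat=swamp, diet=omnivore, class=fish}: No (habitat is swamp).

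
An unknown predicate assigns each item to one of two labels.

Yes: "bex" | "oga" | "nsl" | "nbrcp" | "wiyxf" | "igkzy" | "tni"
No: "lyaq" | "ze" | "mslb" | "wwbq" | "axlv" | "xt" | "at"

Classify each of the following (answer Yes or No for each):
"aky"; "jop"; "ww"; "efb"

Every 'Yes' example satisfies: odd length. None of the 'No' examples do.

Yes, Yes, No, Yes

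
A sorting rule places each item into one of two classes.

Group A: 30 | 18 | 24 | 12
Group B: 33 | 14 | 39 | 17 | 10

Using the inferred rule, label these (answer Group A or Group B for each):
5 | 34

The common property of the 'Group A' items is: multiple of 6. No 'Group B' item has it.

Group B, Group B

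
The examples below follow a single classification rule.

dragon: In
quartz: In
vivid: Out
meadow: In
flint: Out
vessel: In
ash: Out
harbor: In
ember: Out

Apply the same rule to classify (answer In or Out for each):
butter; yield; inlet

The pattern is that an item is 'In' exactly when: even length.
butter: In (length 6).
yield: Out (length 5).
inlet: Out (length 5).

In, Out, Out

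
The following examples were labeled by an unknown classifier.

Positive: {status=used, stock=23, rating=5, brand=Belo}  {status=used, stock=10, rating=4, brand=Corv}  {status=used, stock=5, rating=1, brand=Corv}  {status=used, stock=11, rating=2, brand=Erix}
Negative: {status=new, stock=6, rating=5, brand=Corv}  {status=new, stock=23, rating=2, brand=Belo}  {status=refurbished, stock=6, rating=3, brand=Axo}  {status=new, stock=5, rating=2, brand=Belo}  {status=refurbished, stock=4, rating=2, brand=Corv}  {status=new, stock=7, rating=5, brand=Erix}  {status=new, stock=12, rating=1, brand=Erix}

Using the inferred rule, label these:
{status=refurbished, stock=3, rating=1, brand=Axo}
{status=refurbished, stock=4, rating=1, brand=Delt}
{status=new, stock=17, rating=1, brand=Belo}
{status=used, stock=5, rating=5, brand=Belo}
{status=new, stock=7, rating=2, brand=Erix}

Negative, Negative, Negative, Positive, Negative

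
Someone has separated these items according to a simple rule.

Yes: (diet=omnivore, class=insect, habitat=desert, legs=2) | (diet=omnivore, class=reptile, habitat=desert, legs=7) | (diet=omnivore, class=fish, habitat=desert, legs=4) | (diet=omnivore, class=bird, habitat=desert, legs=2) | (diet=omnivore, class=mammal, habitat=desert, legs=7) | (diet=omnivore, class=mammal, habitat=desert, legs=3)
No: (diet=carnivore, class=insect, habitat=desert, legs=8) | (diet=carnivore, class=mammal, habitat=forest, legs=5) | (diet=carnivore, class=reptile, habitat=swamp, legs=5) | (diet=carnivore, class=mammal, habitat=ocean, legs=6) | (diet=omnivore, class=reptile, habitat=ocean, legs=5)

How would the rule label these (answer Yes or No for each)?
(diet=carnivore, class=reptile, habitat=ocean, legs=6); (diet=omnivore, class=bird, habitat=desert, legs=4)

No, Yes

The simplest hypothesis consistent with all the labels is: diet is omnivore AND habitat is desert.
(diet=carnivore, class=reptile, habitat=ocean, legs=6) → diet is carnivore, habitat is ocean → No.
(diet=omnivore, class=bird, habitat=desert, legs=4) → diet is omnivore, habitat is desert → Yes.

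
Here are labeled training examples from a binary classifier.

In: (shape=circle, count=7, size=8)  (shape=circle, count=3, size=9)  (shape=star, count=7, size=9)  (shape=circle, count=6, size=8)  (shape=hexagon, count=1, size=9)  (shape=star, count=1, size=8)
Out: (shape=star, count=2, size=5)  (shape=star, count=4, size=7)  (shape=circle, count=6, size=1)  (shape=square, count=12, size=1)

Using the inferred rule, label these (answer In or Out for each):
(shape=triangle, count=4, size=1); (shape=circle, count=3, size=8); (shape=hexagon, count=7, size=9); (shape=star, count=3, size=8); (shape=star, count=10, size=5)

Rule: size ≥ 8. This holds for each 'In' example and fails for each 'Out' one.

Out, In, In, In, Out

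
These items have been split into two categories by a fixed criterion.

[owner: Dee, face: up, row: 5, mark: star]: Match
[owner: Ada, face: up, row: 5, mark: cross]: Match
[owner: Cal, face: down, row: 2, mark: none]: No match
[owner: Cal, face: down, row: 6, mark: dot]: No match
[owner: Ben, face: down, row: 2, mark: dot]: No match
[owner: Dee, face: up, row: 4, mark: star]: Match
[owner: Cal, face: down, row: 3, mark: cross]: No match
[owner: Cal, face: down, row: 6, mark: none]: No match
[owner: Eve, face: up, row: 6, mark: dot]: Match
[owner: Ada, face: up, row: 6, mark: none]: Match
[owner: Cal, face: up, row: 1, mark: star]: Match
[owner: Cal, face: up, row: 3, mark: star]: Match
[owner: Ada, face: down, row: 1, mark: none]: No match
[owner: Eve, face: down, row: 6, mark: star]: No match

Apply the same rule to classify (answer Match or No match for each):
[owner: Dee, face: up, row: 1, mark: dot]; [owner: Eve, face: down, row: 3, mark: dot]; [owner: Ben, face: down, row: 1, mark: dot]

Match, No match, No match

One predicate separates the groups cleanly: face is up.
[owner: Dee, face: up, row: 1, mark: dot]: face is up — has this property, so Match. [owner: Eve, face: down, row: 3, mark: dot]: face is down — doesn't match, so No match. [owner: Ben, face: down, row: 1, mark: dot]: face is down — doesn't match, so No match.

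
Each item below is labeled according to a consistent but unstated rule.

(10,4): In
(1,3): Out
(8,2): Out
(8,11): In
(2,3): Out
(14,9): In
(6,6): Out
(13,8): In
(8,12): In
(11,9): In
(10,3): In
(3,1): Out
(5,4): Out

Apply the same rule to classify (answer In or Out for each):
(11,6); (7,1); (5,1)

In, Out, Out

The distinguishing property — sum ≥ 13 — holds for all the 'In' cases and none of the 'Out' cases.
(11,6): In (11+6 = 17).
(7,1): Out (7+1 = 8).
(5,1): Out (5+1 = 6).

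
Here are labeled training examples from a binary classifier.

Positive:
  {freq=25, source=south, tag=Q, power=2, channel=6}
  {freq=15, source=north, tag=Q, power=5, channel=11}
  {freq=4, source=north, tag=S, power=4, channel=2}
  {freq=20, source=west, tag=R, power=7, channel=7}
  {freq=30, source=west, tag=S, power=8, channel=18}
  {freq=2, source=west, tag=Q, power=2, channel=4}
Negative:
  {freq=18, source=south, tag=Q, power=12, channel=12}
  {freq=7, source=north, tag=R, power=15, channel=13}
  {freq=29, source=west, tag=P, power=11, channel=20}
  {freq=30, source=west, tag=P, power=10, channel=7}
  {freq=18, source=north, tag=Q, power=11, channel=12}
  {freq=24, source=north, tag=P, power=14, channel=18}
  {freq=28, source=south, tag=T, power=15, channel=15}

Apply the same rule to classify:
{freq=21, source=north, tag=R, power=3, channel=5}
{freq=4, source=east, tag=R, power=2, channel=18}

The common property of the 'Positive' items is: power ≤ 8. No 'Negative' item has it.
{freq=21, source=north, tag=R, power=3, channel=5} — power = 3, hence Positive. {freq=4, source=east, tag=R, power=2, channel=18} — power = 2, hence Positive.

Positive, Positive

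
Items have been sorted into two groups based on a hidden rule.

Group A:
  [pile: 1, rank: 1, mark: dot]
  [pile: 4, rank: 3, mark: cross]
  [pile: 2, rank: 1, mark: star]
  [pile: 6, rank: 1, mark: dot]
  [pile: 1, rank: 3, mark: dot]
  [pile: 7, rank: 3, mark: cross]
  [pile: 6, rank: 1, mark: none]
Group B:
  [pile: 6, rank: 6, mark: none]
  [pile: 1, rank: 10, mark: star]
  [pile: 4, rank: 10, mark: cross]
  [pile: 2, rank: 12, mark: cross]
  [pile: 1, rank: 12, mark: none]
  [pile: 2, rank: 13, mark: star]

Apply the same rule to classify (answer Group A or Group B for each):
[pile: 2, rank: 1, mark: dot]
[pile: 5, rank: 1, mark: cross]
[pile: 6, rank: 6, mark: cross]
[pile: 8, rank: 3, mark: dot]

Group A, Group A, Group B, Group A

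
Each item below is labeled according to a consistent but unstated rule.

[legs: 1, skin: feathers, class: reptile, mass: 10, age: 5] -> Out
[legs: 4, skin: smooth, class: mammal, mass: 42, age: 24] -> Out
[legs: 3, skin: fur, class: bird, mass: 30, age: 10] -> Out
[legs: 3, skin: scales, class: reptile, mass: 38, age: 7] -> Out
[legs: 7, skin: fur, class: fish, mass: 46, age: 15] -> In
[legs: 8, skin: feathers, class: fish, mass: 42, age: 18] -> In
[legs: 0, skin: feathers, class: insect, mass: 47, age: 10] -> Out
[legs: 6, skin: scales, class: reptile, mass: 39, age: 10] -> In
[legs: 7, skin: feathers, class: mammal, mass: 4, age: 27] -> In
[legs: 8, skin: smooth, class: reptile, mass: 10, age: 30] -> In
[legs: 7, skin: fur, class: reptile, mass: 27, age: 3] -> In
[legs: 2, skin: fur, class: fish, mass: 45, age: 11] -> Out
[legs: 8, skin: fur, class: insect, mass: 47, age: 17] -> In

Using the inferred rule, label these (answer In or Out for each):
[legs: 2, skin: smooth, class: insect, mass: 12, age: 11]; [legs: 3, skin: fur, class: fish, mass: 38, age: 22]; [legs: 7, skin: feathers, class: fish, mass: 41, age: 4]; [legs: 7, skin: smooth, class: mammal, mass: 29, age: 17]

One predicate separates the groups cleanly: legs ≥ 6.
[legs: 2, skin: smooth, class: insect, mass: 12, age: 11] — legs = 2, hence Out. [legs: 3, skin: fur, class: fish, mass: 38, age: 22] — legs = 3, hence Out. [legs: 7, skin: feathers, class: fish, mass: 41, age: 4] — legs = 7, hence In. [legs: 7, skin: smooth, class: mammal, mass: 29, age: 17] — legs = 7, hence In.

Out, Out, In, In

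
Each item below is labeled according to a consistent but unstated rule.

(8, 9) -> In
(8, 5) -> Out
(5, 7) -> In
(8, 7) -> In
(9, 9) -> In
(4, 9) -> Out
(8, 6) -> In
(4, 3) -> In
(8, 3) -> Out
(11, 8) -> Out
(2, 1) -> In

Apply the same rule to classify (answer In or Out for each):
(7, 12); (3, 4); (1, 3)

Out, In, In

The classifier is using: |first − second| ≤ 2.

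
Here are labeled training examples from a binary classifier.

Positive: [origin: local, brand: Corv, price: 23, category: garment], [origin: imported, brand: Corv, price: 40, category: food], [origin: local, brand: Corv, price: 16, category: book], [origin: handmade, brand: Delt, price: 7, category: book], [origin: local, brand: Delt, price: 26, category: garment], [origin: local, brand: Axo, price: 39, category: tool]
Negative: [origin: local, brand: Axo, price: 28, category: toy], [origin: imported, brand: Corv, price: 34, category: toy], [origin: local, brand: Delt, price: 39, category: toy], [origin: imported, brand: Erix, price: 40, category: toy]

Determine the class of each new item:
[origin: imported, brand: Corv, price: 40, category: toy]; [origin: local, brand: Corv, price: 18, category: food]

The distinguishing property — category is not toy — holds for all the 'Positive' cases and none of the 'Negative' cases.
[origin: imported, brand: Corv, price: 40, category: toy]: category is toy, lacks this property → Negative.
[origin: local, brand: Corv, price: 18, category: food]: category is food, passes → Positive.

Negative, Positive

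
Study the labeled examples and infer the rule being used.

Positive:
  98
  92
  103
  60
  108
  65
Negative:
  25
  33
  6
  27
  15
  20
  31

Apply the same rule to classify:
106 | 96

Rule: at least 60. This holds for each 'Positive' example and fails for each 'Negative' one.
106 → 106 ≥ 60 → Positive. 96 → 96 ≥ 60 → Positive.

Positive, Positive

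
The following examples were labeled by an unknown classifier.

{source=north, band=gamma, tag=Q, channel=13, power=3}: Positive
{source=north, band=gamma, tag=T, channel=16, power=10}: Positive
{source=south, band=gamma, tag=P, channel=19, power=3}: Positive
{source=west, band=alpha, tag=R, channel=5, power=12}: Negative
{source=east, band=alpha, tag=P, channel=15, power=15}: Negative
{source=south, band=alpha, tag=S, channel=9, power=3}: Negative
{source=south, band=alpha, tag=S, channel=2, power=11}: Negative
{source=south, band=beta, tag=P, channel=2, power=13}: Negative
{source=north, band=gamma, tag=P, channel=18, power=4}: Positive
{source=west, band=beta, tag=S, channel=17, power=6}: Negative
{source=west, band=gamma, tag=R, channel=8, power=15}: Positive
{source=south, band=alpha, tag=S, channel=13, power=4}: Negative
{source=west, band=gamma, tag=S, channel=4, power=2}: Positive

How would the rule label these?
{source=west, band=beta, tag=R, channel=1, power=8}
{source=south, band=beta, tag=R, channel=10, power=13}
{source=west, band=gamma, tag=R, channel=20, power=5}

Negative, Negative, Positive

The rule appears to be: band is gamma.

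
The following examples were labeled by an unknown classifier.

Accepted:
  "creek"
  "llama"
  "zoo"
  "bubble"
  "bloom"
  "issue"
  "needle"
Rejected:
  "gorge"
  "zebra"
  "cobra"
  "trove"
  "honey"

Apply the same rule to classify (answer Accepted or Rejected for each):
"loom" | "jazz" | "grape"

Accepted, Accepted, Rejected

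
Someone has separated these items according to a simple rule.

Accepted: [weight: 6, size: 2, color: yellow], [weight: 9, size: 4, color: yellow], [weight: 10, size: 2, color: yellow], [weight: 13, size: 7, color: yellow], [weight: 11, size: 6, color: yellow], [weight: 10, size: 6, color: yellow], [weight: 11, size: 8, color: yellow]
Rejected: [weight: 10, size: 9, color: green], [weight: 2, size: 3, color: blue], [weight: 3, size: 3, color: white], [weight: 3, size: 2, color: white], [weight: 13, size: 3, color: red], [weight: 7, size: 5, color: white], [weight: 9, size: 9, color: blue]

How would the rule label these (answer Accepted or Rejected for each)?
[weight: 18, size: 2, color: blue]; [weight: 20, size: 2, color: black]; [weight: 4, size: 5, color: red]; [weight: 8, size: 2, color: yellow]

One predicate separates the groups cleanly: color is yellow.

Rejected, Rejected, Rejected, Accepted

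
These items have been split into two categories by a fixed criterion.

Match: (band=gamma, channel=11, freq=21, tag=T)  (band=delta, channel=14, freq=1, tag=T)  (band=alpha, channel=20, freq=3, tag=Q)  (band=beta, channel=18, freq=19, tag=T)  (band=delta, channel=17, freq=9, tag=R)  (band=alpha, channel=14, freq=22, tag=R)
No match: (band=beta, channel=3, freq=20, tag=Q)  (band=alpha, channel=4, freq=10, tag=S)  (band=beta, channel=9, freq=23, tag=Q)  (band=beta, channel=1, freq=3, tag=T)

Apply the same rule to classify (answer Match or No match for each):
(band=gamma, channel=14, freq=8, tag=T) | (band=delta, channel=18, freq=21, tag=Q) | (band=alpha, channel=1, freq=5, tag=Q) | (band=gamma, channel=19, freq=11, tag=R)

Match, Match, No match, Match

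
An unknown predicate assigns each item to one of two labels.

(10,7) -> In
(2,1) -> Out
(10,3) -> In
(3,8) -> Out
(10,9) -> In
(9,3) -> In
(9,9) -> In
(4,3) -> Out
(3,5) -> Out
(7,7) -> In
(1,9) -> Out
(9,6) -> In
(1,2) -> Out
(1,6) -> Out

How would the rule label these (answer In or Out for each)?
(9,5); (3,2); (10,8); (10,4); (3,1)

In, Out, In, In, Out

The distinguishing property — sum ≥ 12 — holds for all the 'In' cases and none of the 'Out' cases.
(9,5) — 9+5 = 14, hence In.
(3,2) — 3+2 = 5, hence Out.
(10,8) — 10+8 = 18, hence In.
(10,4) — 10+4 = 14, hence In.
(3,1) — 3+1 = 4, hence Out.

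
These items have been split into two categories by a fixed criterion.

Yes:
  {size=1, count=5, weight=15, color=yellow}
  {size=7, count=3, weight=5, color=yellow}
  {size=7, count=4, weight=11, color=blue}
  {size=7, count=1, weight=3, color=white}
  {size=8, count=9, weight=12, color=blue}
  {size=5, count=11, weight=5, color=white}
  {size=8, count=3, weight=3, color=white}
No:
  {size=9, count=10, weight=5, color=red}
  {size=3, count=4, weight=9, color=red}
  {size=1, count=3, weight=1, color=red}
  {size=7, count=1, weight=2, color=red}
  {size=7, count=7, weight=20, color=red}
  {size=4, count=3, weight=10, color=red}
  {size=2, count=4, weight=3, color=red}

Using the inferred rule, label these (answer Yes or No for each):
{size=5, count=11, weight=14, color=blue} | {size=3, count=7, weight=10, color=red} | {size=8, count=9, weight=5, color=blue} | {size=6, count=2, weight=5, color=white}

The pattern is that an item is 'Yes' exactly when: color is not red.

Yes, No, Yes, Yes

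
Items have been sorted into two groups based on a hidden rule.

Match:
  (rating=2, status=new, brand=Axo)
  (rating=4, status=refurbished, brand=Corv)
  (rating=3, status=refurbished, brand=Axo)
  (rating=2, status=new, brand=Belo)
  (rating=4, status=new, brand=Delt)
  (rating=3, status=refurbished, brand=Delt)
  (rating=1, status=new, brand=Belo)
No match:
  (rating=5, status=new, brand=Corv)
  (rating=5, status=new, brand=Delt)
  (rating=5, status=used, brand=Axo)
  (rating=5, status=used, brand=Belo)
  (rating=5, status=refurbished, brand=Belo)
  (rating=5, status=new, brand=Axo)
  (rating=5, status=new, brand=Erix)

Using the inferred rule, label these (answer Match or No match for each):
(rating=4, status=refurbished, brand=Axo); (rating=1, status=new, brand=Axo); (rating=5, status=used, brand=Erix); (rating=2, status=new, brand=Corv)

The rule appears to be: rating ≤ 4.
(rating=4, status=refurbished, brand=Axo): rating = 4, satisfies this → Match.
(rating=1, status=new, brand=Axo): rating = 1, satisfies this → Match.
(rating=5, status=used, brand=Erix): rating = 5, doesn't match → No match.
(rating=2, status=new, brand=Corv): rating = 2, satisfies this → Match.

Match, Match, No match, Match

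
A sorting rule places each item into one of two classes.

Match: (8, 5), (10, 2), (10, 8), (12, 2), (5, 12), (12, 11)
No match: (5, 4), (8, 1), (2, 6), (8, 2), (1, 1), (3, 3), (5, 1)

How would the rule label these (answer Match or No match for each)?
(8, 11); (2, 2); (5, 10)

One predicate separates the groups cleanly: sum ≥ 12.
(8, 11): 8+11 = 19, satisfies this → Match. (2, 2): 2+2 = 4, does not fit → No match. (5, 10): 5+10 = 15, satisfies this → Match.

Match, No match, Match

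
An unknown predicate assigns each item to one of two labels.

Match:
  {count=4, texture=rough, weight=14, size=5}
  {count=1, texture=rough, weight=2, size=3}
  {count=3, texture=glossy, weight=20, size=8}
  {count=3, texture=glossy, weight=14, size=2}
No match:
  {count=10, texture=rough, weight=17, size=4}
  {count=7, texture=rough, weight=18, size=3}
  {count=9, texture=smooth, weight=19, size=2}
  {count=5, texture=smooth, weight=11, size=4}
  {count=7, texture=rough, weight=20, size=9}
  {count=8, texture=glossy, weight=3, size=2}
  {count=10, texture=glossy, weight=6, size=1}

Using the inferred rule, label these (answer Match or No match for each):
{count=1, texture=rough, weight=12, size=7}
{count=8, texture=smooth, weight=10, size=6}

Match, No match

All 'Match' examples share one property — count ≤ 4 — and every 'No match' example lacks it.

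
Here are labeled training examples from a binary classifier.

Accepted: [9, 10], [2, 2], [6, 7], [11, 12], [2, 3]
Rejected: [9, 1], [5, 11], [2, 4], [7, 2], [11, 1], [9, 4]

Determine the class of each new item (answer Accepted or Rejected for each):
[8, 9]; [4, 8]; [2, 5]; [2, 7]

Accepted, Rejected, Rejected, Rejected

Rule: |first − second| ≤ 1. This holds for each 'Accepted' example and fails for each 'Rejected' one.
[8, 9] — |8−9| = 1, hence Accepted.
[4, 8] — |4−8| = 4, hence Rejected.
[2, 5] — |2−5| = 3, hence Rejected.
[2, 7] — |2−7| = 5, hence Rejected.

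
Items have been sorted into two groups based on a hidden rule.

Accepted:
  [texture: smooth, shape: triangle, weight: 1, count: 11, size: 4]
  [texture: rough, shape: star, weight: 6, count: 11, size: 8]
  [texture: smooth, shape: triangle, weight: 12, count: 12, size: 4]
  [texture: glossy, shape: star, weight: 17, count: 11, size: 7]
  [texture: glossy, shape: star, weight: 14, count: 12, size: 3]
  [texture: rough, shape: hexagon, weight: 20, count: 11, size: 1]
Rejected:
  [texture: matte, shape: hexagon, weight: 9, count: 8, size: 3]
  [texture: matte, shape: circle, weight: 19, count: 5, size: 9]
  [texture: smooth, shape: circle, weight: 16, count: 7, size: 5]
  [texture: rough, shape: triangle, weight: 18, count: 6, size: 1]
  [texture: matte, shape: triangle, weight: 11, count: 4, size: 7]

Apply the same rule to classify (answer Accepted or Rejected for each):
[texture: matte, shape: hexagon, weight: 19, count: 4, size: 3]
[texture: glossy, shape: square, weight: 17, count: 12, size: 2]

Rule: count ≥ 11. This holds for each 'Accepted' example and fails for each 'Rejected' one.

Rejected, Accepted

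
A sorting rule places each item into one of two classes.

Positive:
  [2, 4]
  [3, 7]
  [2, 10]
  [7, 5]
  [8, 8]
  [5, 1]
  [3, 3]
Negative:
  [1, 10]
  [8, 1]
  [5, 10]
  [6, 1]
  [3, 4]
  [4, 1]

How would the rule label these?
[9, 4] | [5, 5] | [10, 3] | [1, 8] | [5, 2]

Negative, Positive, Negative, Negative, Negative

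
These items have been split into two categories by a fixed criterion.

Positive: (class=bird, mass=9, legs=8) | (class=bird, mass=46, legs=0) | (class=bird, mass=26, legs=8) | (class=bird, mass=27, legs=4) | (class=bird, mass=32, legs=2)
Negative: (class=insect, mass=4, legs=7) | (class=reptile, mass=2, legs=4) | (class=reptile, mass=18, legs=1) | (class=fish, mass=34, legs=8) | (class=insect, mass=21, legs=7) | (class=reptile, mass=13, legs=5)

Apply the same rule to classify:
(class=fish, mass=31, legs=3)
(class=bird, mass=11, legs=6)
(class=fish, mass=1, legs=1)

The rule appears to be: class is bird.
(class=fish, mass=31, legs=3): class is fish, fails this test → Negative.
(class=bird, mass=11, legs=6): class is bird, satisfies this → Positive.
(class=fish, mass=1, legs=1): class is fish, fails this test → Negative.

Negative, Positive, Negative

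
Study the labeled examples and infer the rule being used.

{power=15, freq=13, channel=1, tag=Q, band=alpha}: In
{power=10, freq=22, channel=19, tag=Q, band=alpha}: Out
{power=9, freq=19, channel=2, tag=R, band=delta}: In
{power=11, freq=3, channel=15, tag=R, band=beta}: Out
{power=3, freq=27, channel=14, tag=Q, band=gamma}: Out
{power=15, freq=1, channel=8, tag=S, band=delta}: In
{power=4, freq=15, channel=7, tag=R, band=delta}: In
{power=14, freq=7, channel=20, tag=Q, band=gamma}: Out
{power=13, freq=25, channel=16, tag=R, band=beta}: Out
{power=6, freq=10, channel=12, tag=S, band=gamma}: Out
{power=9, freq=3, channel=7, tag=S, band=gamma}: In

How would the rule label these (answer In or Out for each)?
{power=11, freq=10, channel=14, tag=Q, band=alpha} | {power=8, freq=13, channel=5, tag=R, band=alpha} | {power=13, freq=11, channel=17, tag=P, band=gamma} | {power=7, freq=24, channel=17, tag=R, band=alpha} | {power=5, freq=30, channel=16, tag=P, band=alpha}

The common property of the 'In' items is: channel ≤ 8. No 'Out' item has it.

Out, In, Out, Out, Out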